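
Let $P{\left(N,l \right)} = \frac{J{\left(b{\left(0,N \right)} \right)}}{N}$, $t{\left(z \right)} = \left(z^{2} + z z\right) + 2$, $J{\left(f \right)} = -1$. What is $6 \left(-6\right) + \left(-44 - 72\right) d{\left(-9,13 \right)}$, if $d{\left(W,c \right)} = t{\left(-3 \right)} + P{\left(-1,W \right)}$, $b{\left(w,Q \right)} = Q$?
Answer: $-2472$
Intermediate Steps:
$t{\left(z \right)} = 2 + 2 z^{2}$ ($t{\left(z \right)} = \left(z^{2} + z^{2}\right) + 2 = 2 z^{2} + 2 = 2 + 2 z^{2}$)
$P{\left(N,l \right)} = - \frac{1}{N}$
$d{\left(W,c \right)} = 21$ ($d{\left(W,c \right)} = \left(2 + 2 \left(-3\right)^{2}\right) - \frac{1}{-1} = \left(2 + 2 \cdot 9\right) - -1 = \left(2 + 18\right) + 1 = 20 + 1 = 21$)
$6 \left(-6\right) + \left(-44 - 72\right) d{\left(-9,13 \right)} = 6 \left(-6\right) + \left(-44 - 72\right) 21 = -36 + \left(-44 - 72\right) 21 = -36 - 2436 = -2472$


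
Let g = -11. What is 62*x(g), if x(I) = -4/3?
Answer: -248/3 ≈ -82.667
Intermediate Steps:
x(I) = -4/3 (x(I) = -4*⅓ = -4/3)
62*x(g) = 62*(-4/3) = -248/3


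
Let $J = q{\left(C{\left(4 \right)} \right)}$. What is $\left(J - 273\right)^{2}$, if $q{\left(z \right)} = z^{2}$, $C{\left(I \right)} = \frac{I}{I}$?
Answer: $73984$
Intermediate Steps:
$C{\left(I \right)} = 1$
$J = 1$ ($J = 1^{2} = 1$)
$\left(J - 273\right)^{2} = \left(1 - 273\right)^{2} = \left(-272\right)^{2} = 73984$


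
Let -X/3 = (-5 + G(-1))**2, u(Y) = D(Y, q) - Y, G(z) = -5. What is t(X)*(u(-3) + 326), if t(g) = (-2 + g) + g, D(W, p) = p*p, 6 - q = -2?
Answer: -236586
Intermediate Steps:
q = 8 (q = 6 - 1*(-2) = 6 + 2 = 8)
D(W, p) = p**2
u(Y) = 64 - Y (u(Y) = 8**2 - Y = 64 - Y)
X = -300 (X = -3*(-5 - 5)**2 = -3*(-10)**2 = -3*100 = -300)
t(g) = -2 + 2*g
t(X)*(u(-3) + 326) = (-2 + 2*(-300))*((64 - 1*(-3)) + 326) = (-2 - 600)*((64 + 3) + 326) = -602*(67 + 326) = -602*393 = -236586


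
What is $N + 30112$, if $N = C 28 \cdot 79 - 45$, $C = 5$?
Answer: $41127$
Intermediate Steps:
$N = 11015$ ($N = 5 \cdot 28 \cdot 79 - 45 = 140 \cdot 79 - 45 = 11060 - 45 = 11015$)
$N + 30112 = 11015 + 30112 = 41127$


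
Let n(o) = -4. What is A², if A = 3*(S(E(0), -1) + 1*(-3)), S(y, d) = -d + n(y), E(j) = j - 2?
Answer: 324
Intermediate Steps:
E(j) = -2 + j
S(y, d) = -4 - d (S(y, d) = -d - 4 = -4 - d)
A = -18 (A = 3*((-4 - 1*(-1)) + 1*(-3)) = 3*((-4 + 1) - 3) = 3*(-3 - 3) = 3*(-6) = -18)
A² = (-18)² = 324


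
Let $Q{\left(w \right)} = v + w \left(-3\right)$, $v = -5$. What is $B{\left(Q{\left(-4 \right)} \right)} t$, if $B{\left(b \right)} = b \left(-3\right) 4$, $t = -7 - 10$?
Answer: $1428$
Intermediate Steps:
$t = -17$ ($t = -7 - 10 = -17$)
$Q{\left(w \right)} = -5 - 3 w$ ($Q{\left(w \right)} = -5 + w \left(-3\right) = -5 - 3 w$)
$B{\left(b \right)} = - 12 b$ ($B{\left(b \right)} = - 3 b 4 = - 12 b$)
$B{\left(Q{\left(-4 \right)} \right)} t = - 12 \left(-5 - -12\right) \left(-17\right) = - 12 \left(-5 + 12\right) \left(-17\right) = \left(-12\right) 7 \left(-17\right) = \left(-84\right) \left(-17\right) = 1428$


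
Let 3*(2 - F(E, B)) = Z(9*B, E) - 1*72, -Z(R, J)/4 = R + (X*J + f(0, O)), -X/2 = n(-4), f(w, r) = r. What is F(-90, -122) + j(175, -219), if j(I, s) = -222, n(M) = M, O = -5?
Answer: -7880/3 ≈ -2626.7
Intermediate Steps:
X = 8 (X = -2*(-4) = 8)
Z(R, J) = 20 - 32*J - 4*R (Z(R, J) = -4*(R + (8*J - 5)) = -4*(R + (-5 + 8*J)) = -4*(-5 + R + 8*J) = 20 - 32*J - 4*R)
F(E, B) = 58/3 + 12*B + 32*E/3 (F(E, B) = 2 - ((20 - 32*E - 36*B) - 1*72)/3 = 2 - ((20 - 32*E - 36*B) - 72)/3 = 2 - ((20 - 36*B - 32*E) - 72)/3 = 2 - (-52 - 36*B - 32*E)/3 = 2 + (52/3 + 12*B + 32*E/3) = 58/3 + 12*B + 32*E/3)
F(-90, -122) + j(175, -219) = (58/3 + 12*(-122) + (32/3)*(-90)) - 222 = (58/3 - 1464 - 960) - 222 = -7214/3 - 222 = -7880/3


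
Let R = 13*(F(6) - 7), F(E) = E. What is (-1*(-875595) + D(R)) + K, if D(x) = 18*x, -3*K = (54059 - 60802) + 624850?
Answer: 2007976/3 ≈ 6.6933e+5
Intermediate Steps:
K = -618107/3 (K = -((54059 - 60802) + 624850)/3 = -(-6743 + 624850)/3 = -1/3*618107 = -618107/3 ≈ -2.0604e+5)
R = -13 (R = 13*(6 - 7) = 13*(-1) = -13)
(-1*(-875595) + D(R)) + K = (-1*(-875595) + 18*(-13)) - 618107/3 = (875595 - 234) - 618107/3 = 875361 - 618107/3 = 2007976/3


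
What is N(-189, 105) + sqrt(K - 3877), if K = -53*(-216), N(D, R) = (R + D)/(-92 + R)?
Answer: -84/13 + sqrt(7571) ≈ 80.550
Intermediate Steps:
N(D, R) = (D + R)/(-92 + R)
K = 11448
N(-189, 105) + sqrt(K - 3877) = (-189 + 105)/(-92 + 105) + sqrt(11448 - 3877) = -84/13 + sqrt(7571)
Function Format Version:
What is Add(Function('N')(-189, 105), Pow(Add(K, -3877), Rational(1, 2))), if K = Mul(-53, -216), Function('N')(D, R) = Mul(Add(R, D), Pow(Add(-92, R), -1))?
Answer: Add(Rational(-84, 13), Pow(7571, Rational(1, 2))) ≈ 80.550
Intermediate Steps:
Function('N')(D, R) = Mul(Pow(Add(-92, R), -1), Add(D, R)) (Function('N')(D, R) = Mul(Add(D, R), Pow(Add(-92, R), -1)) = Mul(Pow(Add(-92, R), -1), Add(D, R)))
K = 11448
Add(Function('N')(-189, 105), Pow(Add(K, -3877), Rational(1, 2))) = Add(Mul(Pow(Add(-92, 105), -1), Add(-189, 105)), Pow(Add(11448, -3877), Rational(1, 2))) = Add(Mul(Pow(13, -1), -84), Pow(7571, Rational(1, 2))) = Add(Mul(Rational(1, 13), -84), Pow(7571, Rational(1, 2))) = Add(Rational(-84, 13), Pow(7571, Rational(1, 2)))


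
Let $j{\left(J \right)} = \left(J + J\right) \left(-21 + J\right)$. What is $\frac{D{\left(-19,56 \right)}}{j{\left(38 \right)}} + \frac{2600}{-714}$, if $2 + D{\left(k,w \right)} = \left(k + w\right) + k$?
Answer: $- \frac{1448}{399} \approx -3.6291$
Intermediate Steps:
$j{\left(J \right)} = 2 J \left(-21 + J\right)$
$D{\left(k,w \right)} = -2 + w + 2 k$ ($D{\left(k,w \right)} = -2 + \left(\left(k + w\right) + k\right) = -2 + \left(w + 2 k\right) = -2 + w + 2 k$)
$\frac{D{\left(-19,56 \right)}}{j{\left(38 \right)}} + \frac{2600}{-714} = \frac{-2 + 56 + 2 \left(-19\right)}{2 \cdot 38 \left(-21 + 38\right)} + \frac{2600}{-714} = \frac{-2 + 56 - 38}{2 \cdot 38 \cdot 17} + 2600 \left(- \frac{1}{714}\right) = \frac{16}{1292} - \frac{1300}{357} = 16 \cdot \frac{1}{1292} - \frac{1300}{357} = \frac{4}{323} - \frac{1300}{357} = - \frac{1448}{399}$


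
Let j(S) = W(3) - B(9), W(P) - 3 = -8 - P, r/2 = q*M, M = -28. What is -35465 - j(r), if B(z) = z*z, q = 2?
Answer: -35376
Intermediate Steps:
r = -112 (r = 2*(2*(-28)) = 2*(-56) = -112)
W(P) = -5 - P (W(P) = 3 + (-8 - P) = -5 - P)
B(z) = z²
j(S) = -89 (j(S) = (-5 - 1*3) - 1*9² = (-5 - 3) - 1*81 = -8 - 81 = -89)
-35465 - j(r) = -35465 - 1*(-89) = -35465 + 89 = -35376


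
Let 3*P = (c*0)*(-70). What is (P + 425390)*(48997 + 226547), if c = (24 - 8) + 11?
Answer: 117213662160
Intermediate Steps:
c = 27 (c = 16 + 11 = 27)
P = 0 (P = ((27*0)*(-70))/3 = (0*(-70))/3 = (1/3)*0 = 0)
(P + 425390)*(48997 + 226547) = (0 + 425390)*(48997 + 226547) = 425390*275544 = 117213662160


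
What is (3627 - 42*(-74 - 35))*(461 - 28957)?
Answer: -233809680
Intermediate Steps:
(3627 - 42*(-74 - 35))*(461 - 28957) = (3627 - 42*(-109))*(-28496) = (3627 + 4578)*(-28496) = 8205*(-28496) = -233809680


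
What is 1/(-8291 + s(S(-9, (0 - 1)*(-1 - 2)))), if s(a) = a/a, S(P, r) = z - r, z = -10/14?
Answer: -1/8290 ≈ -0.00012063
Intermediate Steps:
z = -5/7 (z = -10*1/14 = -5/7 ≈ -0.71429)
S(P, r) = -5/7 - r
s(a) = 1
1/(-8291 + s(S(-9, (0 - 1)*(-1 - 2)))) = 1/(-8291 + 1) = 1/(-8290) = -1/8290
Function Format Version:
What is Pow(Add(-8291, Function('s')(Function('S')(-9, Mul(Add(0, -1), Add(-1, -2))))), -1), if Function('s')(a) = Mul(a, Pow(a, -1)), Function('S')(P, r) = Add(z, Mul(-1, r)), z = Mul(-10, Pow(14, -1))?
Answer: Rational(-1, 8290) ≈ -0.00012063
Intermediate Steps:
z = Rational(-5, 7) (z = Mul(-10, Rational(1, 14)) = Rational(-5, 7) ≈ -0.71429)
Function('S')(P, r) = Add(Rational(-5, 7), Mul(-1, r))
Function('s')(a) = 1
Pow(Add(-8291, Function('s')(Function('S')(-9, Mul(Add(0, -1), Add(-1, -2))))), -1) = Pow(Add(-8291, 1), -1) = Pow(-8290, -1) = Rational(-1, 8290)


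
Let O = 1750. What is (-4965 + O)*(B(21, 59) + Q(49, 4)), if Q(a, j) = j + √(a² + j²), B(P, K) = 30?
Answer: -109310 - 3215*√2417 ≈ -2.6737e+5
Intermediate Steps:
(-4965 + O)*(B(21, 59) + Q(49, 4)) = (-4965 + 1750)*(30 + (4 + √(49² + 4²))) = -3215*(30 + (4 + √(2401 + 16))) = -3215*(30 + (4 + √2417)) = -3215*(34 + √2417) = -109310 - 3215*√2417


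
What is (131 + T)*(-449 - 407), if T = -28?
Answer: -88168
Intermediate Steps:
(131 + T)*(-449 - 407) = (131 - 28)*(-449 - 407) = 103*(-856) = -88168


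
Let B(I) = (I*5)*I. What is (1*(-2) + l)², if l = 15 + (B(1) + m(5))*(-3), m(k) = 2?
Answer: 64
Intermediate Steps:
B(I) = 5*I² (B(I) = (5*I)*I = 5*I²)
l = -6 (l = 15 + (5*1² + 2)*(-3) = 15 + (5*1 + 2)*(-3) = 15 + (5 + 2)*(-3) = 15 + 7*(-3) = 15 - 21 = -6)
(1*(-2) + l)² = (1*(-2) - 6)² = (-2 - 6)² = (-8)² = 64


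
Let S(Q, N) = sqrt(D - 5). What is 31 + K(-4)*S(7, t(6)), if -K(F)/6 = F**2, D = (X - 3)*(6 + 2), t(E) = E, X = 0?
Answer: 31 - 96*I*sqrt(29) ≈ 31.0 - 516.98*I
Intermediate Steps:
D = -24 (D = (0 - 3)*(6 + 2) = -3*8 = -24)
K(F) = -6*F**2
S(Q, N) = I*sqrt(29) (S(Q, N) = sqrt(-24 - 5) = sqrt(-29) = I*sqrt(29))
31 + K(-4)*S(7, t(6)) = 31 + (-6*(-4)**2)*(I*sqrt(29)) = 31 + (-6*16)*(I*sqrt(29)) = 31 - 96*I*sqrt(29)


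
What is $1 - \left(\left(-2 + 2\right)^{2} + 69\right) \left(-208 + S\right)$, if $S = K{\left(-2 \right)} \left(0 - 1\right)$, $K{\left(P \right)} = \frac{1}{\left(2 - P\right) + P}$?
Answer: $\frac{28775}{2} \approx 14388.0$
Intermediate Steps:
$K{\left(P \right)} = \frac{1}{2}$
$S = - \frac{1}{2}$ ($S = \frac{0 - 1}{2} = \frac{1}{2} \left(-1\right) = - \frac{1}{2} \approx -0.5$)
$1 - \left(\left(-2 + 2\right)^{2} + 69\right) \left(-208 + S\right) = 1 - \left(\left(-2 + 2\right)^{2} + 69\right) \left(-208 - \frac{1}{2}\right) = 1 - \left(0^{2} + 69\right) \left(- \frac{417}{2}\right) = 1 - \left(0 + 69\right) \left(- \frac{417}{2}\right) = 1 - 69 \left(- \frac{417}{2}\right) = 1 - - \frac{28773}{2} = 1 + \frac{28773}{2} = \frac{28775}{2}$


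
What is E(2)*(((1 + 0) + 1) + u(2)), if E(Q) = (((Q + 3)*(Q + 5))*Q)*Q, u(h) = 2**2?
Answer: 840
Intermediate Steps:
u(h) = 4
E(Q) = Q**2*(3 + Q)*(5 + Q) (E(Q) = (((3 + Q)*(5 + Q))*Q)*Q = (Q*(3 + Q)*(5 + Q))*Q = Q**2*(3 + Q)*(5 + Q))
E(2)*(((1 + 0) + 1) + u(2)) = (2**2*(15 + 2**2 + 8*2))*(((1 + 0) + 1) + 4) = (4*(15 + 4 + 16))*((1 + 1) + 4) = (4*35)*(2 + 4) = 140*6 = 840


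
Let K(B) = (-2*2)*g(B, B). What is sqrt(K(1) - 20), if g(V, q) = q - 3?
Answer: 2*I*sqrt(3) ≈ 3.4641*I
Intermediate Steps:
g(V, q) = -3 + q
K(B) = 12 - 4*B (K(B) = (-2*2)*(-3 + B) = -4*(-3 + B) = 12 - 4*B)
sqrt(K(1) - 20) = sqrt((12 - 4*1) - 20) = sqrt((12 - 4) - 20) = sqrt(8 - 20) = sqrt(-12) = 2*I*sqrt(3)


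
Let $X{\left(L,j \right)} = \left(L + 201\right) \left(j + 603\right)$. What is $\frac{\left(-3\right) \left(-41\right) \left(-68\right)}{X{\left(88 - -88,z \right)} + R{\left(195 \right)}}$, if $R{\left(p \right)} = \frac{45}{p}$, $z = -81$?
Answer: $- \frac{36244}{852775} \approx -0.042501$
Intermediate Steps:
$X{\left(L,j \right)} = \left(201 + L\right) \left(603 + j\right)$
$\frac{\left(-3\right) \left(-41\right) \left(-68\right)}{X{\left(88 - -88,z \right)} + R{\left(195 \right)}} = \frac{\left(-3\right) \left(-41\right) \left(-68\right)}{\left(121203 + 201 \left(-81\right) + 603 \left(88 - -88\right) + \left(88 - -88\right) \left(-81\right)\right) + \frac{45}{195}} = \frac{123 \left(-68\right)}{\left(121203 - 16281 + 603 \left(88 + 88\right) + \left(88 + 88\right) \left(-81\right)\right) + 45 \cdot \frac{1}{195}} = - \frac{8364}{\left(121203 - 16281 + 603 \cdot 176 + 176 \left(-81\right)\right) + \frac{3}{13}} = - \frac{8364}{\left(121203 - 16281 + 106128 - 14256\right) + \frac{3}{13}} = - \frac{8364}{196794 + \frac{3}{13}} = - \frac{8364}{\frac{2558325}{13}} = \left(-8364\right) \frac{13}{2558325} = - \frac{36244}{852775}$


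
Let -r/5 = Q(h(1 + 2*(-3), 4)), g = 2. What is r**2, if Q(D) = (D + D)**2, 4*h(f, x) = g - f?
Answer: 60025/16 ≈ 3751.6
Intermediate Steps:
h(f, x) = 1/2 - f/4 (h(f, x) = (2 - f)/4 = 1/2 - f/4)
Q(D) = 4*D**2 (Q(D) = (2*D)**2 = 4*D**2)
r = -245/4 (r = -20*(1/2 - (1 + 2*(-3))/4)**2 = -20*(1/2 - (1 - 6)/4)**2 = -20*(1/2 - 1/4*(-5))**2 = -20*(1/2 + 5/4)**2 = -20*(7/4)**2 = -20*49/16 = -5*49/4 = -245/4 ≈ -61.250)
r**2 = (-245/4)**2 = 60025/16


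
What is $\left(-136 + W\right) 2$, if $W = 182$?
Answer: $92$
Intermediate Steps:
$\left(-136 + W\right) 2 = \left(-136 + 182\right) 2 = 46 \cdot 2 = 92$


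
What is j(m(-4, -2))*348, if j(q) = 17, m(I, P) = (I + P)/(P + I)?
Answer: 5916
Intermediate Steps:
m(I, P) = 1 (m(I, P) = (I + P)/(I + P) = 1)
j(m(-4, -2))*348 = 17*348 = 5916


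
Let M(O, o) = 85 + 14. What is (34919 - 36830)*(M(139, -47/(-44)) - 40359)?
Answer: 76936860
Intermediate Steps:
M(O, o) = 99
(34919 - 36830)*(M(139, -47/(-44)) - 40359) = (34919 - 36830)*(99 - 40359) = -1911*(-40260) = 76936860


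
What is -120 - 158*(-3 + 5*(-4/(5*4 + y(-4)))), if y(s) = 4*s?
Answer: 1144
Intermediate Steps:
-120 - 158*(-3 + 5*(-4/(5*4 + y(-4)))) = -120 - 158*(-3 + 5*(-4/(5*4 + 4*(-4)))) = -120 - 158*(-3 + 5*(-4/(20 - 16))) = -120 - 158*(-3 + 5*(-4/4)) = -120 - 158*(-3 + 5*(-4*¼)) = -120 - 158*(-3 + 5*(-1)) = -120 - 158*(-3 - 5) = -120 - 158*(-8) = -120 + 1264 = 1144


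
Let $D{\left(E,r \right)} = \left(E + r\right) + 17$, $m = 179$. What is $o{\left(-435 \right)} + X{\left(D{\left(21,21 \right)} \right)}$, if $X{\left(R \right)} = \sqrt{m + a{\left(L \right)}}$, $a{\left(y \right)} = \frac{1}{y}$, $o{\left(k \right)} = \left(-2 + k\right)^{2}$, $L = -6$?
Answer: $190969 + \frac{\sqrt{6438}}{6} \approx 1.9098 \cdot 10^{5}$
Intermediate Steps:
$D{\left(E,r \right)} = 17 + E + r$
$X{\left(R \right)} = \frac{\sqrt{6438}}{6}$ ($X{\left(R \right)} = \sqrt{179 + \frac{1}{-6}} = \sqrt{179 - \frac{1}{6}} = \sqrt{\frac{1073}{6}} = \frac{\sqrt{6438}}{6}$)
$o{\left(-435 \right)} + X{\left(D{\left(21,21 \right)} \right)} = \left(-2 - 435\right)^{2} + \frac{\sqrt{6438}}{6} = \left(-437\right)^{2} + \frac{\sqrt{6438}}{6} = 190969 + \frac{\sqrt{6438}}{6}$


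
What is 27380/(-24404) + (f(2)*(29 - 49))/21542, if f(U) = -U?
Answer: -73605475/65713871 ≈ -1.1201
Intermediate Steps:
27380/(-24404) + (f(2)*(29 - 49))/21542 = 27380/(-24404) + ((-1*2)*(29 - 49))/21542 = 27380*(-1/24404) - 2*(-20)*(1/21542) = -6845/6101 + 40*(1/21542) = -6845/6101 + 20/10771 = -73605475/65713871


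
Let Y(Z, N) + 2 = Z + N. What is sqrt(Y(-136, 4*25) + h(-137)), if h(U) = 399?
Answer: 19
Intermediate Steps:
Y(Z, N) = -2 + N + Z (Y(Z, N) = -2 + (Z + N) = -2 + (N + Z) = -2 + N + Z)
sqrt(Y(-136, 4*25) + h(-137)) = sqrt((-2 + 4*25 - 136) + 399) = sqrt((-2 + 100 - 136) + 399) = sqrt(-38 + 399) = sqrt(361) = 19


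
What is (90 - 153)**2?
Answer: 3969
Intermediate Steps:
(90 - 153)**2 = (-63)**2 = 3969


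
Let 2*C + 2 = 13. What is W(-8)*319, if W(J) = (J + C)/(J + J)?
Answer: 1595/32 ≈ 49.844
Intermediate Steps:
C = 11/2 (C = -1 + (½)*13 = -1 + 13/2 = 11/2 ≈ 5.5000)
W(J) = (11/2 + J)/(2*J) (W(J) = (J + 11/2)/(J + J) = (11/2 + J)/((2*J)) = (11/2 + J)*(1/(2*J)) = (11/2 + J)/(2*J))
W(-8)*319 = ((¼)*(11 + 2*(-8))/(-8))*319 = ((¼)*(-⅛)*(11 - 16))*319 = ((¼)*(-⅛)*(-5))*319 = (5/32)*319 = 1595/32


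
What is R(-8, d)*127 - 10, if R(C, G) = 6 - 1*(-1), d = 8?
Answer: 879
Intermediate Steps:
R(C, G) = 7 (R(C, G) = 6 + 1 = 7)
R(-8, d)*127 - 10 = 7*127 - 10 = 889 - 10 = 879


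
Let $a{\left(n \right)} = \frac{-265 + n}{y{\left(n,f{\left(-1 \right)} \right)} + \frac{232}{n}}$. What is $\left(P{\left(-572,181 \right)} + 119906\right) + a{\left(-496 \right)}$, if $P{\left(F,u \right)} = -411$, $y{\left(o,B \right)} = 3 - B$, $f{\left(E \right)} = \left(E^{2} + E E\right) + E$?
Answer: $\frac{11304843}{95} \approx 1.19 \cdot 10^{5}$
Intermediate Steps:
$f{\left(E \right)} = E + 2 E^{2}$ ($f{\left(E \right)} = \left(E^{2} + E^{2}\right) + E = 2 E^{2} + E = E + 2 E^{2}$)
$a{\left(n \right)} = \frac{-265 + n}{2 + \frac{232}{n}}$ ($a{\left(n \right)} = \frac{-265 + n}{\left(3 - - (1 + 2 \left(-1\right))\right) + \frac{232}{n}} = \frac{-265 + n}{\left(3 - - (1 - 2)\right) + \frac{232}{n}} = \frac{-265 + n}{\left(3 - \left(-1\right) \left(-1\right)\right) + \frac{232}{n}} = \frac{-265 + n}{\left(3 - 1\right) + \frac{232}{n}} = \frac{-265 + n}{2 + \frac{232}{n}}$)
$\left(P{\left(-572,181 \right)} + 119906\right) + a{\left(-496 \right)} = \left(-411 + 119906\right) + \frac{1}{2} \left(-496\right) \frac{1}{116 - 496} \left(-265 - 496\right) = 119495 + \frac{1}{2} \left(-496\right) \frac{1}{-380} \left(-761\right) = 119495 + \frac{1}{2} \left(-496\right) \left(- \frac{1}{380}\right) \left(-761\right) = 119495 - \frac{47182}{95} = \frac{11304843}{95}$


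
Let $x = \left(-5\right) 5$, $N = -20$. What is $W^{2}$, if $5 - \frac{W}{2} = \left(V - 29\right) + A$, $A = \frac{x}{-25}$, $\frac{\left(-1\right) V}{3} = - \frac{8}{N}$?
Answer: $\frac{116964}{25} \approx 4678.6$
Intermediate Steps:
$x = -25$
$V = - \frac{6}{5}$ ($V = - 3 \left(- \frac{8}{-20}\right) = - 3 \left(\left(-8\right) \left(- \frac{1}{20}\right)\right) = \left(-3\right) \frac{2}{5} = - \frac{6}{5} \approx -1.2$)
$A = 1$ ($A = - \frac{25}{-25} = \left(-25\right) \left(- \frac{1}{25}\right) = 1$)
$W = \frac{342}{5}$ ($W = 10 - 2 \left(\left(- \frac{6}{5} - 29\right) + 1\right) = 10 - 2 \left(- \frac{151}{5} + 1\right) = 10 - - \frac{292}{5} = 10 + \frac{292}{5} = \frac{342}{5} \approx 68.4$)
$W^{2} = \left(\frac{342}{5}\right)^{2} = \frac{116964}{25}$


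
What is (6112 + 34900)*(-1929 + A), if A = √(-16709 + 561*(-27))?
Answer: -79112148 + 164048*I*√1991 ≈ -7.9112e+7 + 7.3199e+6*I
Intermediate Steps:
A = 4*I*√1991 (A = √(-16709 - 15147) = √(-31856) = 4*I*√1991 ≈ 178.48*I)
(6112 + 34900)*(-1929 + A) = (6112 + 34900)*(-1929 + 4*I*√1991) = 41012*(-1929 + 4*I*√1991) = -79112148 + 164048*I*√1991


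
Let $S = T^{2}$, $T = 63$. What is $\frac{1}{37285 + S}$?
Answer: $\frac{1}{41254} \approx 2.424 \cdot 10^{-5}$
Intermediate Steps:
$S = 3969$ ($S = 63^{2} = 3969$)
$\frac{1}{37285 + S} = \frac{1}{37285 + 3969} = \frac{1}{41254}$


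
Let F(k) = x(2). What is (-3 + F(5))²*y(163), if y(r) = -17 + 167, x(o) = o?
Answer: 150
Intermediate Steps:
F(k) = 2
y(r) = 150
(-3 + F(5))²*y(163) = (-3 + 2)²*150 = (-1)²*150 = 1*150 = 150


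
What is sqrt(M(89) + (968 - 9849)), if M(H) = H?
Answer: 2*I*sqrt(2198) ≈ 93.766*I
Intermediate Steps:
sqrt(M(89) + (968 - 9849)) = sqrt(89 + (968 - 9849)) = sqrt(89 - 8881) = sqrt(-8792) = 2*I*sqrt(2198)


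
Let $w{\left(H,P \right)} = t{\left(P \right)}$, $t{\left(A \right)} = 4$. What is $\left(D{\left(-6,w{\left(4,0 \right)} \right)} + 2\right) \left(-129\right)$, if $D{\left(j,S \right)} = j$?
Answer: $516$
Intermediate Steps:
$w{\left(H,P \right)} = 4$
$\left(D{\left(-6,w{\left(4,0 \right)} \right)} + 2\right) \left(-129\right) = \left(-6 + 2\right) \left(-129\right) = \left(-4\right) \left(-129\right) = 516$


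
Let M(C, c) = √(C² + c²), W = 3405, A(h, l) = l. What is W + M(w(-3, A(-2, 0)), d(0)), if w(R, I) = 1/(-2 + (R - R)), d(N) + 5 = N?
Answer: 3405 + √101/2 ≈ 3410.0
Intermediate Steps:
d(N) = -5 + N
w(R, I) = -½ (w(R, I) = 1/(-2 + 0) = 1/(-2) = -½)
W + M(w(-3, A(-2, 0)), d(0)) = 3405 + √((-½)² + (-5 + 0)²) = 3405 + √(¼ + (-5)²) = 3405 + √(¼ + 25) = 3405 + √(101/4) = 3405 + √101/2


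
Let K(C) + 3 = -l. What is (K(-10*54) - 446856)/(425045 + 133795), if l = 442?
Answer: -447301/558840 ≈ -0.80041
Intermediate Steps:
K(C) = -445 (K(C) = -3 - 1*442 = -3 - 442 = -445)
(K(-10*54) - 446856)/(425045 + 133795) = (-445 - 446856)/(425045 + 133795) = -447301/558840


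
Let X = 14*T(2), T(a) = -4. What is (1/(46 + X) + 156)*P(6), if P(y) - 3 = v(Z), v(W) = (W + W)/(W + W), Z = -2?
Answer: 3118/5 ≈ 623.60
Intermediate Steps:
v(W) = 1 (v(W) = (2*W)/((2*W)) = (2*W)*(1/(2*W)) = 1)
P(y) = 4 (P(y) = 3 + 1 = 4)
X = -56 (X = 14*(-4) = -56)
(1/(46 + X) + 156)*P(6) = (1/(46 - 56) + 156)*4 = (1/(-10) + 156)*4 = (-1/10 + 156)*4 = (1559/10)*4 = 3118/5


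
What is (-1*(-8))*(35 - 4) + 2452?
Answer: 2700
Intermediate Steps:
(-1*(-8))*(35 - 4) + 2452 = 8*31 + 2452 = 248 + 2452 = 2700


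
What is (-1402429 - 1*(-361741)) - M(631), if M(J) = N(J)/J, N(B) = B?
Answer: -1040689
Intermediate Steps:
M(J) = 1 (M(J) = J/J = 1)
(-1402429 - 1*(-361741)) - M(631) = (-1402429 - 1*(-361741)) - 1*1 = (-1402429 + 361741) - 1 = -1040688 - 1 = -1040689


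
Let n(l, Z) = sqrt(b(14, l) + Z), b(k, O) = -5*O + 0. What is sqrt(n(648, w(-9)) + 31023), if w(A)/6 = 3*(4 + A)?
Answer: sqrt(31023 + 3*I*sqrt(370)) ≈ 176.13 + 0.164*I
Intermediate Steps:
b(k, O) = -5*O
w(A) = 72 + 18*A (w(A) = 6*(3*(4 + A)) = 6*(12 + 3*A) = 72 + 18*A)
n(l, Z) = sqrt(Z - 5*l) (n(l, Z) = sqrt(-5*l + Z) = sqrt(Z - 5*l))
sqrt(n(648, w(-9)) + 31023) = sqrt(sqrt((72 + 18*(-9)) - 5*648) + 31023) = sqrt(sqrt((72 - 162) - 3240) + 31023) = sqrt(sqrt(-90 - 3240) + 31023) = sqrt(sqrt(-3330) + 31023) = sqrt(3*I*sqrt(370) + 31023) = sqrt(31023 + 3*I*sqrt(370))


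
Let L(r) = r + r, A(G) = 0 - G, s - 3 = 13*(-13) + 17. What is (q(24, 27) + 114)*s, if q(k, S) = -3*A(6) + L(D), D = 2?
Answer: -20264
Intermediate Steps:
s = -149 (s = 3 + (13*(-13) + 17) = 3 + (-169 + 17) = 3 - 152 = -149)
A(G) = -G
L(r) = 2*r
q(k, S) = 22 (q(k, S) = -(-3)*6 + 2*2 = -3*(-6) + 4 = 18 + 4 = 22)
(q(24, 27) + 114)*s = (22 + 114)*(-149) = 136*(-149) = -20264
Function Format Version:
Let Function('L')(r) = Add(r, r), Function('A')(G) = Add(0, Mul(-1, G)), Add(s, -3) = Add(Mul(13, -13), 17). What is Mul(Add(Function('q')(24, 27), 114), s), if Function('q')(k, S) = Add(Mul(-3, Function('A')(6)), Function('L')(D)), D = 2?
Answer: -20264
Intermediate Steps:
s = -149 (s = Add(3, Add(Mul(13, -13), 17)) = Add(3, Add(-169, 17)) = Add(3, -152) = -149)
Function('A')(G) = Mul(-1, G)
Function('L')(r) = Mul(2, r)
Function('q')(k, S) = 22 (Function('q')(k, S) = Add(Mul(-3, Mul(-1, 6)), Mul(2, 2)) = Add(Mul(-3, -6), 4) = Add(18, 4) = 22)
Mul(Add(Function('q')(24, 27), 114), s) = Mul(Add(22, 114), -149) = Mul(136, -149) = -20264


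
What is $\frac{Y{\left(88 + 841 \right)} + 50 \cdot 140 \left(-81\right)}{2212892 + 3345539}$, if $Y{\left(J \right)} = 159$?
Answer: $- \frac{566841}{5558431} \approx -0.10198$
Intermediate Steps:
$\frac{Y{\left(88 + 841 \right)} + 50 \cdot 140 \left(-81\right)}{2212892 + 3345539} = \frac{159 + 50 \cdot 140 \left(-81\right)}{2212892 + 3345539} = \frac{159 + 7000 \left(-81\right)}{5558431} = \left(159 - 567000\right) \frac{1}{5558431} = \left(-566841\right) \frac{1}{5558431} = - \frac{566841}{5558431}$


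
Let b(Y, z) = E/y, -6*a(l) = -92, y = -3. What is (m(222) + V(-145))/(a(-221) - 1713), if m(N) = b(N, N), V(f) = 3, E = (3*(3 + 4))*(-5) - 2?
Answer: -116/5093 ≈ -0.022776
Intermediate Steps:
a(l) = 46/3 (a(l) = -⅙*(-92) = 46/3)
E = -107 (E = (3*7)*(-5) - 2 = 21*(-5) - 2 = -105 - 2 = -107)
b(Y, z) = 107/3 (b(Y, z) = -107/(-3) = -107*(-⅓) = 107/3)
m(N) = 107/3
(m(222) + V(-145))/(a(-221) - 1713) = (107/3 + 3)/(46/3 - 1713) = 116/(3*(-5093/3)) = (116/3)*(-3/5093) = -116/5093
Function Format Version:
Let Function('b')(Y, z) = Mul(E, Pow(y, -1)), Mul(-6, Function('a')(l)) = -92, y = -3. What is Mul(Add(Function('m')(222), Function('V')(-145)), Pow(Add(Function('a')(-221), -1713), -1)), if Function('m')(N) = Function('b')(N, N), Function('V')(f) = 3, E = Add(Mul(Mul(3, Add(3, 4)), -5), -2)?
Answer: Rational(-116, 5093) ≈ -0.022776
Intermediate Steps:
Function('a')(l) = Rational(46, 3) (Function('a')(l) = Mul(Rational(-1, 6), -92) = Rational(46, 3))
E = -107 (E = Add(Mul(Mul(3, 7), -5), -2) = Add(Mul(21, -5), -2) = Add(-105, -2) = -107)
Function('b')(Y, z) = Rational(107, 3) (Function('b')(Y, z) = Mul(-107, Pow(-3, -1)) = Mul(-107, Rational(-1, 3)) = Rational(107, 3))
Function('m')(N) = Rational(107, 3)
Mul(Add(Function('m')(222), Function('V')(-145)), Pow(Add(Function('a')(-221), -1713), -1)) = Mul(Add(Rational(107, 3), 3), Pow(Add(Rational(46, 3), -1713), -1)) = Mul(Rational(116, 3), Pow(Rational(-5093, 3), -1)) = Mul(Rational(116, 3), Rational(-3, 5093)) = Rational(-116, 5093)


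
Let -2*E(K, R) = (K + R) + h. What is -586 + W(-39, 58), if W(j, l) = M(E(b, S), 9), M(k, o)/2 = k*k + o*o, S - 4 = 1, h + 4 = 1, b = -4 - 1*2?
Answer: -416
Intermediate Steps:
b = -6 (b = -4 - 2 = -6)
h = -3 (h = -4 + 1 = -3)
S = 5 (S = 4 + 1 = 5)
E(K, R) = 3/2 - K/2 - R/2 (E(K, R) = -((K + R) - 3)/2 = -(-3 + K + R)/2 = 3/2 - K/2 - R/2)
M(k, o) = 2*k**2 + 2*o**2 (M(k, o) = 2*(k*k + o*o) = 2*(k**2 + o**2) = 2*k**2 + 2*o**2)
W(j, l) = 170 (W(j, l) = 2*(3/2 - 1/2*(-6) - 1/2*5)**2 + 2*9**2 = 2*(3/2 + 3 - 5/2)**2 + 2*81 = 2*2**2 + 162 = 2*4 + 162 = 8 + 162 = 170)
-586 + W(-39, 58) = -586 + 170 = -416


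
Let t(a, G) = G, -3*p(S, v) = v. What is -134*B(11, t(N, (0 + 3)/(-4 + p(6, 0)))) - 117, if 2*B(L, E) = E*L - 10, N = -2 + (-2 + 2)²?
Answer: 4423/4 ≈ 1105.8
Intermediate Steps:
p(S, v) = -v/3
N = -2 (N = -2 + 0² = -2 + 0 = -2)
B(L, E) = -5 + E*L/2 (B(L, E) = (E*L - 10)/2 = (-10 + E*L)/2 = -5 + E*L/2)
-134*B(11, t(N, (0 + 3)/(-4 + p(6, 0)))) - 117 = -134*(-5 + (½)*((0 + 3)/(-4 - ⅓*0))*11) - 117 = -134*(-5 + (½)*(3/(-4 + 0))*11) - 117 = -134*(-5 + (½)*(3/(-4))*11) - 117 = -134*(-5 + (½)*(3*(-¼))*11) - 117 = -134*(-5 + (½)*(-¾)*11) - 117 = -134*(-5 - 33/8) - 117 = -134*(-73/8) - 117 = 4891/4 - 117 = 4423/4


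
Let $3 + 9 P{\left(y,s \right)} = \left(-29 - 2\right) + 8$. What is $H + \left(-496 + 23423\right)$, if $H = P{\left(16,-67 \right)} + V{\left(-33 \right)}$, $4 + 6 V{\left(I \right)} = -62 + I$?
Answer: $\frac{412337}{18} \approx 22908.0$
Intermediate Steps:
$P{\left(y,s \right)} = - \frac{26}{9}$ ($P{\left(y,s \right)} = - \frac{1}{3} + \frac{\left(-29 - 2\right) + 8}{9} = - \frac{1}{3} + \frac{-31 + 8}{9} = - \frac{1}{3} + \frac{1}{9} \left(-23\right) = - \frac{1}{3} - \frac{23}{9} = - \frac{26}{9}$)
$V{\left(I \right)} = -11 + \frac{I}{6}$ ($V{\left(I \right)} = - \frac{2}{3} + \frac{-62 + I}{6} = - \frac{2}{3} + \left(- \frac{31}{3} + \frac{I}{6}\right) = -11 + \frac{I}{6}$)
$H = - \frac{349}{18}$ ($H = - \frac{26}{9} + \left(-11 + \frac{1}{6} \left(-33\right)\right) = - \frac{26}{9} - \frac{33}{2} = - \frac{349}{18} \approx -19.389$)
$H + \left(-496 + 23423\right) = - \frac{349}{18} + \left(-496 + 23423\right) = - \frac{349}{18} + 22927 = \frac{412337}{18}$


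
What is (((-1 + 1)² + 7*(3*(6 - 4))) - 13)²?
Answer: 841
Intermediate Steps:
(((-1 + 1)² + 7*(3*(6 - 4))) - 13)² = ((0² + 7*(3*2)) - 13)² = ((0 + 7*6) - 13)² = ((0 + 42) - 13)² = (42 - 13)² = 29² = 841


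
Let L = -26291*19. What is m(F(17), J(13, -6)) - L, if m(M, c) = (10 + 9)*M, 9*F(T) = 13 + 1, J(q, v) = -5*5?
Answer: 4496027/9 ≈ 4.9956e+5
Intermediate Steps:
J(q, v) = -25
F(T) = 14/9 (F(T) = (13 + 1)/9 = (1/9)*14 = 14/9)
m(M, c) = 19*M
L = -499529
m(F(17), J(13, -6)) - L = 19*(14/9) - 1*(-499529) = 266/9 + 499529 = 4496027/9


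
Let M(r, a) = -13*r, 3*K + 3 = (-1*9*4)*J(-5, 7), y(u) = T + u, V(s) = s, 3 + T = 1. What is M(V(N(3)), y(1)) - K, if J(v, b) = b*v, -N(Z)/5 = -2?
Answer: -549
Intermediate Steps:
T = -2 (T = -3 + 1 = -2)
N(Z) = 10 (N(Z) = -5*(-2) = 10)
y(u) = -2 + u
K = 419 (K = -1 + ((-1*9*4)*(7*(-5)))/3 = -1 + (-9*4*(-35))/3 = -1 + (-36*(-35))/3 = -1 + (⅓)*1260 = -1 + 420 = 419)
M(V(N(3)), y(1)) - K = -13*10 - 1*419 = -130 - 419 = -549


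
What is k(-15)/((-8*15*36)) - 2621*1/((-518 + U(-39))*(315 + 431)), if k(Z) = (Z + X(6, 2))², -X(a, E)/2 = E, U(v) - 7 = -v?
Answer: -7236857/95070240 ≈ -0.076121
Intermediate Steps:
U(v) = 7 - v
X(a, E) = -2*E
k(Z) = (-4 + Z)² (k(Z) = (Z - 2*2)² = (Z - 4)² = (-4 + Z)²)
k(-15)/((-8*15*36)) - 2621*1/((-518 + U(-39))*(315 + 431)) = (-4 - 15)²/((-8*15*36)) - 2621*1/((-518 + (7 - 1*(-39)))*(315 + 431)) = (-19)²/((-120*36)) - 2621*1/(746*(-518 + (7 + 39))) = 361/(-4320) - 2621*1/(746*(-518 + 46)) = 361*(-1/4320) - 2621/(746*(-472)) = -361/4320 - 2621/(-352112) = -361/4320 - 2621*(-1/352112) = -361/4320 + 2621/352112 = -7236857/95070240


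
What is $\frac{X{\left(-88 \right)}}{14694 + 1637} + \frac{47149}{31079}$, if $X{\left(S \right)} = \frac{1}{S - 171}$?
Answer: $\frac{199427461542}{131455747591} \approx 1.5171$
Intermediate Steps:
$X{\left(S \right)} = \frac{1}{-171 + S}$
$\frac{X{\left(-88 \right)}}{14694 + 1637} + \frac{47149}{31079} = \frac{1}{\left(-171 - 88\right) \left(14694 + 1637\right)} + \frac{47149}{31079} = \frac{1}{\left(-259\right) 16331} + 47149 \cdot \frac{1}{31079} = \left(- \frac{1}{259}\right) \frac{1}{16331} + \frac{47149}{31079} = - \frac{1}{4229729} + \frac{47149}{31079} = \frac{199427461542}{131455747591}$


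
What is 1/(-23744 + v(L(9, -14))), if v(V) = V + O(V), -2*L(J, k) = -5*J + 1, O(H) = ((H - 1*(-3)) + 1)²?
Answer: -1/23046 ≈ -4.3391e-5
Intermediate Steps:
O(H) = (4 + H)² (O(H) = ((H + 3) + 1)² = ((3 + H) + 1)² = (4 + H)²)
L(J, k) = -½ + 5*J/2 (L(J, k) = -(-5*J + 1)/2 = -(1 - 5*J)/2 = -½ + 5*J/2)
v(V) = V + (4 + V)²
1/(-23744 + v(L(9, -14))) = 1/(-23744 + ((-½ + (5/2)*9) + (4 + (-½ + (5/2)*9))²)) = 1/(-23744 + ((-½ + 45/2) + (4 + (-½ + 45/2))²)) = 1/(-23744 + (22 + (4 + 22)²)) = 1/(-23744 + (22 + 26²)) = 1/(-23744 + (22 + 676)) = 1/(-23744 + 698) = 1/(-23046) = -1/23046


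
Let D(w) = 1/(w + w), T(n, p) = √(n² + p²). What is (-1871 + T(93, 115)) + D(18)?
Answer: -67355/36 + √21874 ≈ -1723.1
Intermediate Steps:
D(w) = 1/(2*w)
(-1871 + T(93, 115)) + D(18) = (-1871 + √(93² + 115²)) + (½)/18 = (-1871 + √(8649 + 13225)) + (½)*(1/18) = (-1871 + √21874) + 1/36 = -67355/36 + √21874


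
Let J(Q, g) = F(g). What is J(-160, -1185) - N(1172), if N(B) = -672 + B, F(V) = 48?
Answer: -452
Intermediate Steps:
J(Q, g) = 48
J(-160, -1185) - N(1172) = 48 - (-672 + 1172) = 48 - 1*500 = 48 - 500 = -452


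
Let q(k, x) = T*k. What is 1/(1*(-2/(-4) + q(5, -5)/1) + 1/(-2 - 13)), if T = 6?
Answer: 30/913 ≈ 0.032859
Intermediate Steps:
q(k, x) = 6*k
1/(1*(-2/(-4) + q(5, -5)/1) + 1/(-2 - 13)) = 1/(1*(-2/(-4) + (6*5)/1) + 1/(-2 - 13)) = 1/(1*(-2*(-¼) + 30*1) + 1/(-15)) = 1/(1*(½ + 30) - 1/15) = 1/(1*(61/2) - 1/15) = 1/(61/2 - 1/15) = 1/(913/30) = 30/913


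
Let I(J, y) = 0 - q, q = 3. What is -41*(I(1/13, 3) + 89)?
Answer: -3526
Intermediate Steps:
I(J, y) = -3 (I(J, y) = 0 - 1*3 = 0 - 3 = -3)
-41*(I(1/13, 3) + 89) = -41*(-3 + 89) = -41*86 = -3526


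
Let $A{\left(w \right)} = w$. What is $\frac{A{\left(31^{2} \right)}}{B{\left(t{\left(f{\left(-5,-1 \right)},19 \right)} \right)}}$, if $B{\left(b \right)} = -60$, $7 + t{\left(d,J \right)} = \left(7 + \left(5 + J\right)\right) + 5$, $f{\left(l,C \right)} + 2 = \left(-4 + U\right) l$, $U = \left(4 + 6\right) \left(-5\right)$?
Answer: $- \frac{961}{60} \approx -16.017$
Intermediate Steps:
$U = -50$ ($U = 10 \left(-5\right) = -50$)
$f{\left(l,C \right)} = -2 - 54 l$ ($f{\left(l,C \right)} = -2 + \left(-4 - 50\right) l = -2 - 54 l$)
$t{\left(d,J \right)} = 10 + J$ ($t{\left(d,J \right)} = -7 + \left(\left(7 + \left(5 + J\right)\right) + 5\right) = -7 + \left(\left(12 + J\right) + 5\right) = -7 + \left(17 + J\right) = 10 + J$)
$\frac{A{\left(31^{2} \right)}}{B{\left(t{\left(f{\left(-5,-1 \right)},19 \right)} \right)}} = \frac{31^{2}}{-60} = 961 \left(- \frac{1}{60}\right) = - \frac{961}{60}$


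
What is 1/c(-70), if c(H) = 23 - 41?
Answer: -1/18 ≈ -0.055556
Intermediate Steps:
c(H) = -18
1/c(-70) = 1/(-18) = -1/18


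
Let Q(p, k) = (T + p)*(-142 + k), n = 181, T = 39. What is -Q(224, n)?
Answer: -10257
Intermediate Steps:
Q(p, k) = (-142 + k)*(39 + p) (Q(p, k) = (39 + p)*(-142 + k) = (-142 + k)*(39 + p))
-Q(224, n) = -(-5538 - 142*224 + 39*181 + 181*224) = -(-5538 - 31808 + 7059 + 40544) = -1*10257 = -10257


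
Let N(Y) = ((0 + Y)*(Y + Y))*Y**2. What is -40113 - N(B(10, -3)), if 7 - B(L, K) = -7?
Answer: -116945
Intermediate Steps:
B(L, K) = 14 (B(L, K) = 7 - 1*(-7) = 7 + 7 = 14)
N(Y) = 2*Y**4 (N(Y) = (Y*(2*Y))*Y**2 = (2*Y**2)*Y**2 = 2*Y**4)
-40113 - N(B(10, -3)) = -40113 - 2*14**4 = -40113 - 2*38416 = -40113 - 1*76832 = -40113 - 76832 = -116945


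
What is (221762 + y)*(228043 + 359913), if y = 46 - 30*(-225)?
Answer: 134382047448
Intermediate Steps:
y = 6796 (y = 46 + 6750 = 6796)
(221762 + y)*(228043 + 359913) = (221762 + 6796)*(228043 + 359913) = 228558*587956 = 134382047448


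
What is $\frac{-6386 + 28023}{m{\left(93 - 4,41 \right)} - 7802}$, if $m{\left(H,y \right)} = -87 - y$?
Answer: $- \frac{21637}{7930} \approx -2.7285$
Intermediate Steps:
$\frac{-6386 + 28023}{m{\left(93 - 4,41 \right)} - 7802} = \frac{-6386 + 28023}{\left(-87 - 41\right) - 7802} = \frac{21637}{\left(-87 - 41\right) - 7802} = \frac{21637}{-128 - 7802} = \frac{21637}{-7930} = 21637 \left(- \frac{1}{7930}\right) = - \frac{21637}{7930}$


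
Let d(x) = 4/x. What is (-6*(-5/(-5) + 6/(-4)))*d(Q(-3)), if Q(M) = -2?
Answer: -6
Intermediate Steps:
(-6*(-5/(-5) + 6/(-4)))*d(Q(-3)) = (-6*(-5/(-5) + 6/(-4)))*(4/(-2)) = (-6*(-5*(-⅕) + 6*(-¼)))*(4*(-½)) = -6*(1 - 3/2)*(-2) = -6*(-½)*(-2) = 3*(-2) = -6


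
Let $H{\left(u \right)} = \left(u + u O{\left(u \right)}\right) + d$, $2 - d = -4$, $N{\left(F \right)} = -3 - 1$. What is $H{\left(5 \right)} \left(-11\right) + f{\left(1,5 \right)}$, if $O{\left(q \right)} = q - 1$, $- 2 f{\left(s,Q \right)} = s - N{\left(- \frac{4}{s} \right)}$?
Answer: $- \frac{687}{2} \approx -343.5$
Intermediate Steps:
$N{\left(F \right)} = -4$
$d = 6$ ($d = 2 - -4 = 2 + 4 = 6$)
$f{\left(s,Q \right)} = -2 - \frac{s}{2}$ ($f{\left(s,Q \right)} = - \frac{s - -4}{2} = - \frac{s + 4}{2} = - \frac{4 + s}{2} = -2 - \frac{s}{2}$)
$O{\left(q \right)} = -1 + q$
$H{\left(u \right)} = 6 + u + u \left(-1 + u\right)$ ($H{\left(u \right)} = \left(u + u \left(-1 + u\right)\right) + 6 = 6 + u + u \left(-1 + u\right)$)
$H{\left(5 \right)} \left(-11\right) + f{\left(1,5 \right)} = \left(6 + 5^{2}\right) \left(-11\right) - \frac{5}{2} = \left(6 + 25\right) \left(-11\right) - \frac{5}{2} = 31 \left(-11\right) - \frac{5}{2} = -341 - \frac{5}{2} = - \frac{687}{2}$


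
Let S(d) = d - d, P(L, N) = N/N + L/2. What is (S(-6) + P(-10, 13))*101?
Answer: -404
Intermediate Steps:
P(L, N) = 1 + L/2 (P(L, N) = 1 + L*(½) = 1 + L/2)
S(d) = 0
(S(-6) + P(-10, 13))*101 = (0 + (1 + (½)*(-10)))*101 = (0 + (1 - 5))*101 = (0 - 4)*101 = -4*101 = -404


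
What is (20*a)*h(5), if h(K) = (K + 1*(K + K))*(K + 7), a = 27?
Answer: 97200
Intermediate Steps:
h(K) = 3*K*(7 + K) (h(K) = (K + 1*(2*K))*(7 + K) = (K + 2*K)*(7 + K) = (3*K)*(7 + K) = 3*K*(7 + K))
(20*a)*h(5) = (20*27)*(3*5*(7 + 5)) = 540*(3*5*12) = 540*180 = 97200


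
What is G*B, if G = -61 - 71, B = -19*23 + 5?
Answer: 57024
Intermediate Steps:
B = -432 (B = -437 + 5 = -432)
G = -132
G*B = -132*(-432) = 57024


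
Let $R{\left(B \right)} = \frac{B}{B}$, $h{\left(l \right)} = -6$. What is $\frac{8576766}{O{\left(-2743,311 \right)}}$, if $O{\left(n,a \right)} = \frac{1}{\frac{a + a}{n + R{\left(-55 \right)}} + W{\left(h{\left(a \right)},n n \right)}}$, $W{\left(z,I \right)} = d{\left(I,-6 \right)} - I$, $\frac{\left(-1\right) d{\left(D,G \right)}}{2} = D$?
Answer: $- \frac{88473383371151856}{457} \approx -1.936 \cdot 10^{14}$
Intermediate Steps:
$R{\left(B \right)} = 1$
$d{\left(D,G \right)} = - 2 D$
$W{\left(z,I \right)} = - 3 I$ ($W{\left(z,I \right)} = - 2 I - I = - 3 I$)
$O{\left(n,a \right)} = \frac{1}{- 3 n^{2} + \frac{2 a}{1 + n}}$ ($O{\left(n,a \right)} = \frac{1}{\frac{a + a}{n + 1} - 3 n n} = \frac{1}{\frac{2 a}{1 + n} - 3 n^{2}} = \frac{1}{- 3 n^{2} + \frac{2 a}{1 + n}}$)
$\frac{8576766}{O{\left(-2743,311 \right)}} = \frac{8576766}{\frac{1}{- 3 \left(-2743\right)^{2} - 3 \left(-2743\right)^{3} + 2 \cdot 311} \left(1 - 2743\right)} = \frac{8576766}{\frac{1}{\left(-3\right) 7524049 - -61915399221 + 622} \left(-2742\right)} = \frac{8576766}{\frac{1}{-22572147 + 61915399221 + 622} \left(-2742\right)} = \frac{8576766}{\frac{1}{61892827696} \left(-2742\right)} = \frac{8576766}{- \frac{1371}{30946413848}} = 8576766 \left(- \frac{30946413848}{1371}\right) = - \frac{88473383371151856}{457}$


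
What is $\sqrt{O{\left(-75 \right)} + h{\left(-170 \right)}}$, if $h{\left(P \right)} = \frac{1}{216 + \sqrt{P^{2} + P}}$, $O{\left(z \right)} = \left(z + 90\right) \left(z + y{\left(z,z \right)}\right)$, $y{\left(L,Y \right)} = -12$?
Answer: $\frac{\sqrt{-281879 - 16965 \sqrt{170}}}{\sqrt{216 + 13 \sqrt{170}}} \approx 36.125 i$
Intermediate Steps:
$O{\left(z \right)} = \left(-12 + z\right) \left(90 + z\right)$ ($O{\left(z \right)} = \left(z + 90\right) \left(z - 12\right) = \left(90 + z\right) \left(-12 + z\right) = \left(-12 + z\right) \left(90 + z\right)$)
$h{\left(P \right)} = \frac{1}{216 + \sqrt{P + P^{2}}}$
$\sqrt{O{\left(-75 \right)} + h{\left(-170 \right)}} = \sqrt{\left(-1080 + \left(-75\right)^{2} + 78 \left(-75\right)\right) + \frac{1}{216 + \sqrt{- 170 \left(1 - 170\right)}}} = \sqrt{\left(-1080 + 5625 - 5850\right) + \frac{1}{216 + \sqrt{\left(-170\right) \left(-169\right)}}} = \sqrt{-1305 + \frac{1}{216 + \sqrt{28730}}} = \sqrt{-1305 + \frac{1}{216 + 13 \sqrt{170}}}$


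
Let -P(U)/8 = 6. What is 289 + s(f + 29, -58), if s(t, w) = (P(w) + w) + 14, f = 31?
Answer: 197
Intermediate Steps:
P(U) = -48 (P(U) = -8*6 = -48)
s(t, w) = -34 + w (s(t, w) = (-48 + w) + 14 = -34 + w)
289 + s(f + 29, -58) = 289 + (-34 - 58) = 289 - 92 = 197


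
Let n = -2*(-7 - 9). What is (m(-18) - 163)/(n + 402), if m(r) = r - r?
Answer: -163/434 ≈ -0.37558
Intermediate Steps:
m(r) = 0
n = 32 (n = -2*(-16) = 32)
(m(-18) - 163)/(n + 402) = (0 - 163)/(32 + 402) = -163/434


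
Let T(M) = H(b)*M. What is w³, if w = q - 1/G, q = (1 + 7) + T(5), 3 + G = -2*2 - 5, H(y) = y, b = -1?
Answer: 50653/1728 ≈ 29.313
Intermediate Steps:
T(M) = -M
G = -12 (G = -3 + (-2*2 - 5) = -3 + (-4 - 5) = -3 - 9 = -12)
q = 3 (q = (1 + 7) - 1*5 = 8 - 5 = 3)
w = 37/12 (w = 3 - 1/(-12) = 3 - 1*(-1/12) = 3 + 1/12 = 37/12 ≈ 3.0833)
w³ = (37/12)³ = 50653/1728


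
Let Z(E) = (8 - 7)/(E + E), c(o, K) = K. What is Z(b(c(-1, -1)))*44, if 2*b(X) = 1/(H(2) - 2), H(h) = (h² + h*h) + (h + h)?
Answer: 440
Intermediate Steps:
H(h) = 2*h + 2*h² (H(h) = (h² + h²) + 2*h = 2*h² + 2*h = 2*h + 2*h²)
b(X) = 1/20 (b(X) = 1/(2*(2*2*(1 + 2) - 2)) = 1/(2*(2*2*3 - 2)) = 1/(2*(12 - 2)) = (½)/10 = (½)*(⅒) = 1/20)
Z(E) = 1/(2*E)
Z(b(c(-1, -1)))*44 = (1/(2*(1/20)))*44 = ((½)*20)*44 = 10*44 = 440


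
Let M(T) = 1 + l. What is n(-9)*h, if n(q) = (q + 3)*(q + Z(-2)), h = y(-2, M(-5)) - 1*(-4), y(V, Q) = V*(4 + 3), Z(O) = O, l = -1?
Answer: -660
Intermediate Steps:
M(T) = 0 (M(T) = 1 - 1 = 0)
y(V, Q) = 7*V (y(V, Q) = V*7 = 7*V)
h = -10 (h = 7*(-2) - 1*(-4) = -14 + 4 = -10)
n(q) = (-2 + q)*(3 + q) (n(q) = (q + 3)*(q - 2) = (3 + q)*(-2 + q) = (-2 + q)*(3 + q))
n(-9)*h = (-6 - 9 + (-9)**2)*(-10) = (-6 - 9 + 81)*(-10) = 66*(-10) = -660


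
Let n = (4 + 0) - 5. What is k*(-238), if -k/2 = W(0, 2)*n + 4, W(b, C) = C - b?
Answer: 952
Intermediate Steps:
n = -1 (n = 4 - 5 = -1)
k = -4 (k = -2*((2 - 1*0)*(-1) + 4) = -2*((2 + 0)*(-1) + 4) = -2*(2*(-1) + 4) = -2*(-2 + 4) = -2*2 = -4)
k*(-238) = -4*(-238) = 952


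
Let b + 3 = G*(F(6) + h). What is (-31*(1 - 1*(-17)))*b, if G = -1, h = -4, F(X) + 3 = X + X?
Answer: 4464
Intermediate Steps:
F(X) = -3 + 2*X (F(X) = -3 + (X + X) = -3 + 2*X)
b = -8 (b = -3 - ((-3 + 2*6) - 4) = -3 - ((-3 + 12) - 4) = -3 - (9 - 4) = -3 - 1*5 = -3 - 5 = -8)
(-31*(1 - 1*(-17)))*b = -31*(1 - 1*(-17))*(-8) = -31*(1 + 17)*(-8) = -31*18*(-8) = -558*(-8) = 4464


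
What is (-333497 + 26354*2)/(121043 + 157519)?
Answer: -16517/16386 ≈ -1.0080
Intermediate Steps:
(-333497 + 26354*2)/(121043 + 157519) = (-333497 + 52708)/278562 = -280789*1/278562 = -16517/16386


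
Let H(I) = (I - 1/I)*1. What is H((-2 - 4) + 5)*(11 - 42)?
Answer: 0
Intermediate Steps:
H(I) = I - 1/I
H((-2 - 4) + 5)*(11 - 42) = (((-2 - 4) + 5) - 1/((-2 - 4) + 5))*(11 - 42) = ((-6 + 5) - 1/(-6 + 5))*(-31) = (-1 - 1/(-1))*(-31) = (-1 - 1*(-1))*(-31) = (-1 + 1)*(-31) = 0*(-31) = 0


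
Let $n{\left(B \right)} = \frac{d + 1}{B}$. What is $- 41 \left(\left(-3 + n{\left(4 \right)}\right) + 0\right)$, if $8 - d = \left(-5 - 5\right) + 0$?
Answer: $- \frac{287}{4} \approx -71.75$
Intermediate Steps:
$d = 18$ ($d = 8 - \left(\left(-5 - 5\right) + 0\right) = 8 - \left(-10 + 0\right) = 8 - -10 = 8 + 10 = 18$)
$n{\left(B \right)} = \frac{19}{B}$ ($n{\left(B \right)} = \frac{18 + 1}{B} = \frac{19}{B}$)
$- 41 \left(\left(-3 + n{\left(4 \right)}\right) + 0\right) = - 41 \left(\left(-3 + \frac{19}{4}\right) + 0\right) = - 41 \left(\frac{7}{4} + 0\right) = \left(-41\right) \frac{7}{4} = - \frac{287}{4}$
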